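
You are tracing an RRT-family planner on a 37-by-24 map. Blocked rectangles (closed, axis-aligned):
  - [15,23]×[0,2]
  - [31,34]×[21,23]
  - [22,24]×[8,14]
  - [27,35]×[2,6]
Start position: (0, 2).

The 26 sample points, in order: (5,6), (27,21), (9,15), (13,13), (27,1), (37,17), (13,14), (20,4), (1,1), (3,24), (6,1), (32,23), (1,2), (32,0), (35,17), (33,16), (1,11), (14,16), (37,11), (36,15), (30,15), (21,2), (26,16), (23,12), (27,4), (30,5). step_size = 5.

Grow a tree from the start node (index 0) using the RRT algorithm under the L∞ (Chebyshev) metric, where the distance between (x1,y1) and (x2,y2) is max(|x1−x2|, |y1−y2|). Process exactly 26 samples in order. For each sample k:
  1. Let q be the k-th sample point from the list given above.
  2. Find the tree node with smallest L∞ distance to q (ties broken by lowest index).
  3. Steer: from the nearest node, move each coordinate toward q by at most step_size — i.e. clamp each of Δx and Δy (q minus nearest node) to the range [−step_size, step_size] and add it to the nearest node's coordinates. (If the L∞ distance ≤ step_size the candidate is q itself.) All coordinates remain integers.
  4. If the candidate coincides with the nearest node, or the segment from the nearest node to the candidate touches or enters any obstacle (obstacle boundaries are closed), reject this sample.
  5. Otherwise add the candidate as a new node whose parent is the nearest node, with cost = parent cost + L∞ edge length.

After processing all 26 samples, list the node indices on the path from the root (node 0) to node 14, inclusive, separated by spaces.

Path: 0 1 2 4 5 7 14

1. q=(5,6) nearest=0 d=5 new=(5,6) → add node 1 parent=0 cost=5
2. q=(27,21) nearest=1 d=22 new=(10,11) → add node 2 parent=1 cost=10
3. q=(9,15) nearest=2 d=4 new=(9,15) → add node 3 parent=2 cost=14
4. q=(13,13) nearest=2 d=3 new=(13,13) → add node 4 parent=2 cost=13
5. q=(27,1) nearest=4 d=14 new=(18,8) → add node 5 parent=4 cost=18
6. q=(37,17) nearest=5 d=19 new=(23,13) → blocked by [22,24]×[8,14], reject
7. q=(13,14) nearest=4 d=1 new=(13,14) → add node 6 parent=4 cost=14
8. q=(20,4) nearest=5 d=4 new=(20,4) → add node 7 parent=5 cost=22
9. q=(1,1) nearest=0 d=1 new=(1,1) → add node 8 parent=0 cost=1
10. q=(3,24) nearest=3 d=9 new=(4,20) → add node 9 parent=3 cost=19
11. q=(6,1) nearest=1 d=5 new=(6,1) → add node 10 parent=1 cost=10
12. q=(32,23) nearest=5 d=15 new=(23,13) → blocked by [22,24]×[8,14], reject
13. q=(1,2) nearest=0 d=1 new=(1,2) → add node 11 parent=0 cost=1
14. q=(32,0) nearest=7 d=12 new=(25,0) → blocked by [15,23]×[0,2], reject
15. q=(35,17) nearest=7 d=15 new=(25,9) → blocked by [22,24]×[8,14], reject
16. q=(33,16) nearest=7 d=13 new=(25,9) → blocked by [22,24]×[8,14], reject
17. q=(1,11) nearest=1 d=5 new=(1,11) → add node 12 parent=1 cost=10
18. q=(14,16) nearest=6 d=2 new=(14,16) → add node 13 parent=6 cost=16
19. q=(37,11) nearest=7 d=17 new=(25,9) → blocked by [22,24]×[8,14], reject
20. q=(36,15) nearest=7 d=16 new=(25,9) → blocked by [22,24]×[8,14], reject
21. q=(30,15) nearest=7 d=11 new=(25,9) → blocked by [22,24]×[8,14], reject
22. q=(21,2) nearest=7 d=2 new=(21,2) → blocked by [15,23]×[0,2], reject
23. q=(26,16) nearest=5 d=8 new=(23,13) → blocked by [22,24]×[8,14], reject
24. q=(23,12) nearest=5 d=5 new=(23,12) → blocked by [22,24]×[8,14], reject
25. q=(27,4) nearest=7 d=7 new=(25,4) → add node 14 parent=7 cost=27
26. q=(30,5) nearest=14 d=5 new=(30,5) → blocked by [27,35]×[2,6], reject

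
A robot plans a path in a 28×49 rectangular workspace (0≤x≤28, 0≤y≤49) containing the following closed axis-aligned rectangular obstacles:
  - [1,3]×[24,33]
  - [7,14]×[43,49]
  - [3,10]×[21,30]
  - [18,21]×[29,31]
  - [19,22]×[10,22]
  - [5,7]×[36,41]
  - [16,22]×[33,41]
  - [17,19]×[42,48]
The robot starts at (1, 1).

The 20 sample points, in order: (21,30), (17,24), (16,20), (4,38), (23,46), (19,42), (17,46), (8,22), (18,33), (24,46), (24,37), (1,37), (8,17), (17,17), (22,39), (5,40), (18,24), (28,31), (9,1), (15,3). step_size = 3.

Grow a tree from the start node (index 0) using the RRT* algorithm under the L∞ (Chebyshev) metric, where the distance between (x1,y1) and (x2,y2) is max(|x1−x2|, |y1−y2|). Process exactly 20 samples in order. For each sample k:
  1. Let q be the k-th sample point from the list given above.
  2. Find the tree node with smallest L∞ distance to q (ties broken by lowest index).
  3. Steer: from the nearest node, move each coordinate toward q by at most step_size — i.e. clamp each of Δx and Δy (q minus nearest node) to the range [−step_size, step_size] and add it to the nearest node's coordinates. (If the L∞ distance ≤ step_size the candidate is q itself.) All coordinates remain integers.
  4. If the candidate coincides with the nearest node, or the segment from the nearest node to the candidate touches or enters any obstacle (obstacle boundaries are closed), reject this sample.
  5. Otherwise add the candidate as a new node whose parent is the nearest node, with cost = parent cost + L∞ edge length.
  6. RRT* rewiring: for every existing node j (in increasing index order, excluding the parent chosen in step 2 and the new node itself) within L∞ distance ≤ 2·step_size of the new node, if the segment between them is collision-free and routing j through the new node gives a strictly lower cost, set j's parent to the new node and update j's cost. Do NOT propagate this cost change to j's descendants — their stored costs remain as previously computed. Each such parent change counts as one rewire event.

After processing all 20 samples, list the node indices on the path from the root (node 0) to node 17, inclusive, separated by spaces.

1. q=(21,30) nearest=0 d=29 new=(4,4) → add node 1 parent=0 cost=3
2. q=(17,24) nearest=1 d=20 new=(7,7) → add node 2 parent=1 cost=6
3. q=(16,20) nearest=2 d=13 new=(10,10) → add node 3 parent=2 cost=9
4. q=(4,38) nearest=3 d=28 new=(7,13) → add node 4 parent=3 cost=12
5. q=(23,46) nearest=4 d=33 new=(10,16) → add node 5 parent=4 cost=15
6. q=(19,42) nearest=5 d=26 new=(13,19) → add node 6 parent=5 cost=18
7. q=(17,46) nearest=6 d=27 new=(16,22) → add node 7 parent=6 cost=21
8. q=(8,22) nearest=6 d=5 new=(10,22) → blocked by [3,10]×[21,30], reject
9. q=(18,33) nearest=7 d=11 new=(18,25) → add node 8 parent=7 cost=24
10. q=(24,46) nearest=8 d=21 new=(21,28) → add node 9 parent=8 cost=27
11. q=(24,37) nearest=9 d=9 new=(24,31) → add node 10 parent=9 cost=30
12. q=(1,37) nearest=7 d=15 new=(13,25) → add node 11 parent=7 cost=24
13. q=(8,17) nearest=5 d=2 new=(8,17) → add node 12 parent=5 cost=17
14. q=(17,17) nearest=6 d=4 new=(16,17) → add node 13 parent=6 cost=21
15. q=(22,39) nearest=10 d=8 new=(22,34) → blocked by [16,22]×[33,41], reject
16. q=(5,40) nearest=8 d=15 new=(15,28) → add node 14 parent=8 cost=27
17. q=(18,24) nearest=8 d=1 new=(18,24) → add node 15 parent=8 cost=25
18. q=(28,31) nearest=10 d=4 new=(27,31) → add node 16 parent=10 cost=33
19. q=(9,1) nearest=1 d=5 new=(7,1) → add node 17 parent=1 cost=6
20. q=(15,3) nearest=3 d=7 new=(13,7) → add node 18 parent=3 cost=12

Path: 0 1 17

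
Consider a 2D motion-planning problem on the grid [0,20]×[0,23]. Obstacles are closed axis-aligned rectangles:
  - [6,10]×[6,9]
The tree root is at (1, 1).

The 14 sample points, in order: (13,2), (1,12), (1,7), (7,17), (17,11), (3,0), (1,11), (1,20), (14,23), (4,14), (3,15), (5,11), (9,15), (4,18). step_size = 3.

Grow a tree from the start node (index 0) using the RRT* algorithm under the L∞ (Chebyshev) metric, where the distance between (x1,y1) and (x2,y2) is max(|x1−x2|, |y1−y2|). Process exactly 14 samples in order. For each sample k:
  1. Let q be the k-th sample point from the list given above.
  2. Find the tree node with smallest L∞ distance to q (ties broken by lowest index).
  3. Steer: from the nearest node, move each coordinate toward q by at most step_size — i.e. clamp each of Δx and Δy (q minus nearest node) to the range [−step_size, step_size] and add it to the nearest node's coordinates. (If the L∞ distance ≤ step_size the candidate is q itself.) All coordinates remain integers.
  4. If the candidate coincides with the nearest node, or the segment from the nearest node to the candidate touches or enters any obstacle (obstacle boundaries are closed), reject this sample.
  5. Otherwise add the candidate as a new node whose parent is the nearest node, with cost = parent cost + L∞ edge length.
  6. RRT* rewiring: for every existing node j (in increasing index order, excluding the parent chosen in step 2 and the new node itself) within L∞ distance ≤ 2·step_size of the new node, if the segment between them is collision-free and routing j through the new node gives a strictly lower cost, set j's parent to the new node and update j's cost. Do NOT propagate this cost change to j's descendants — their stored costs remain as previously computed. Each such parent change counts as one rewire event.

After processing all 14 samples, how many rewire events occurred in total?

Rewire events: 3

1. q=(13,2) nearest=0 d=12 new=(4,2) → add node 1 parent=0 cost=3
2. q=(1,12) nearest=1 d=10 new=(1,5) → add node 2 parent=1 cost=6
3. q=(1,7) nearest=2 d=2 new=(1,7) → add node 3 parent=2 cost=8
4. q=(7,17) nearest=3 d=10 new=(4,10) → add node 4 parent=3 cost=11
5. q=(17,11) nearest=1 d=13 new=(7,5) → add node 5 parent=1 cost=6
6. q=(3,0) nearest=0 d=2 new=(3,0) → add node 6 parent=0 cost=2
7. q=(1,11) nearest=4 d=3 new=(1,11) → add node 7 parent=4 cost=14
8. q=(1,20) nearest=7 d=9 new=(1,14) → add node 8 parent=7 cost=17
9. q=(14,23) nearest=4 d=13 new=(7,13) → add node 9 parent=4 cost=14
10. q=(4,14) nearest=7 d=3 new=(4,14) → add node 10 parent=7 cost=17
11. q=(3,15) nearest=10 d=1 new=(3,15) → add node 11 parent=10 cost=18
12. q=(5,11) nearest=4 d=1 new=(5,11) → add node 12 parent=4 cost=12; rewire 8→12 (16<17); rewire 10→12 (15<17); rewire 11→12 (16<18)
13. q=(9,15) nearest=9 d=2 new=(9,15) → add node 13 parent=9 cost=16
14. q=(4,18) nearest=11 d=3 new=(4,18) → add node 14 parent=11 cost=19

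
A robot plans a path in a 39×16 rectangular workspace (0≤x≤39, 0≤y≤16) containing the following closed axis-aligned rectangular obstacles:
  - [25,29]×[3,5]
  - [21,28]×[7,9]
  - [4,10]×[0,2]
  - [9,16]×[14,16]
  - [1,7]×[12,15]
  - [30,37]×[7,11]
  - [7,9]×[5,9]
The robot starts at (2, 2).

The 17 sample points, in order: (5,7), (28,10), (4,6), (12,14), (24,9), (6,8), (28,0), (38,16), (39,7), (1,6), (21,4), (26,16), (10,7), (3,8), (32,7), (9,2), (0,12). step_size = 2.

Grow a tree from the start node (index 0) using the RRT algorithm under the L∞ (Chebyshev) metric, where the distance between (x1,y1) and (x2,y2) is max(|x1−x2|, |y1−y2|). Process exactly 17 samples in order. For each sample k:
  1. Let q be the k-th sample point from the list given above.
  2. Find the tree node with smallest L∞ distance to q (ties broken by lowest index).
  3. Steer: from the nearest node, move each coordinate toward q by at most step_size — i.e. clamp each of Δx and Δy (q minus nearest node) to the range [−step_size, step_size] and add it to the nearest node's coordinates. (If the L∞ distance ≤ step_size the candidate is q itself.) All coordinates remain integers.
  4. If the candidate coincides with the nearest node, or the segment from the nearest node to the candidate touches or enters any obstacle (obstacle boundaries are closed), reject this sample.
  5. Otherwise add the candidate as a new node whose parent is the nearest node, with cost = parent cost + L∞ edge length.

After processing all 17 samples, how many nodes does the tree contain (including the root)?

1. q=(5,7) nearest=0 d=5 new=(4,4) → add node 1 parent=0 cost=2
2. q=(28,10) nearest=1 d=24 new=(6,6) → add node 2 parent=1 cost=4
3. q=(4,6) nearest=1 d=2 new=(4,6) → add node 3 parent=1 cost=4
4. q=(12,14) nearest=2 d=8 new=(8,8) → blocked by [7,9]×[5,9], reject
5. q=(24,9) nearest=2 d=18 new=(8,8) → blocked by [7,9]×[5,9], reject
6. q=(6,8) nearest=2 d=2 new=(6,8) → add node 4 parent=2 cost=6
7. q=(28,0) nearest=2 d=22 new=(8,4) → blocked by [7,9]×[5,9], reject
8. q=(38,16) nearest=2 d=32 new=(8,8) → blocked by [7,9]×[5,9], reject
9. q=(39,7) nearest=2 d=33 new=(8,7) → blocked by [7,9]×[5,9], reject
10. q=(1,6) nearest=1 d=3 new=(2,6) → add node 5 parent=1 cost=4
11. q=(21,4) nearest=2 d=15 new=(8,4) → blocked by [7,9]×[5,9], reject
12. q=(26,16) nearest=2 d=20 new=(8,8) → blocked by [7,9]×[5,9], reject
13. q=(10,7) nearest=2 d=4 new=(8,7) → blocked by [7,9]×[5,9], reject
14. q=(3,8) nearest=3 d=2 new=(3,8) → add node 6 parent=3 cost=6
15. q=(32,7) nearest=2 d=26 new=(8,7) → blocked by [7,9]×[5,9], reject
16. q=(9,2) nearest=2 d=4 new=(8,4) → blocked by [7,9]×[5,9], reject
17. q=(0,12) nearest=6 d=4 new=(1,10) → add node 7 parent=6 cost=8

Node count: 8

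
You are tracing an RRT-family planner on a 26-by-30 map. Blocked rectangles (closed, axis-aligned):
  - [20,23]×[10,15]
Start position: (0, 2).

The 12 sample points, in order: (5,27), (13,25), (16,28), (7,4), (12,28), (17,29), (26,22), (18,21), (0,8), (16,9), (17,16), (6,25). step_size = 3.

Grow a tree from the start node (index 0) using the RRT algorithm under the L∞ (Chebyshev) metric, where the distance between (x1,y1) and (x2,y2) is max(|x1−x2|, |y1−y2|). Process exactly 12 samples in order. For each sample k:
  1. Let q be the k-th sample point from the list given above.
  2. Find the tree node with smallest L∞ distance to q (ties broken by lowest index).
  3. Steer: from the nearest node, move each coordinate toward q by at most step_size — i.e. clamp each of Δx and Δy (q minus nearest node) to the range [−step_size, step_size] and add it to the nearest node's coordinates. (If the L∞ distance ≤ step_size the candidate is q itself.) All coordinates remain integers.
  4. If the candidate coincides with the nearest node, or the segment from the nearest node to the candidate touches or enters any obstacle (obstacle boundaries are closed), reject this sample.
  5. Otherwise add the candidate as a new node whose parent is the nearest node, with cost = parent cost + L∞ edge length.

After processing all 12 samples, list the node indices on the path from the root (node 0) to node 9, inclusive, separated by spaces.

Path: 0 1 9

1. q=(5,27) nearest=0 d=25 new=(3,5) → add node 1 parent=0 cost=3
2. q=(13,25) nearest=1 d=20 new=(6,8) → add node 2 parent=1 cost=6
3. q=(16,28) nearest=2 d=20 new=(9,11) → add node 3 parent=2 cost=9
4. q=(7,4) nearest=1 d=4 new=(6,4) → add node 4 parent=1 cost=6
5. q=(12,28) nearest=3 d=17 new=(12,14) → add node 5 parent=3 cost=12
6. q=(17,29) nearest=5 d=15 new=(15,17) → add node 6 parent=5 cost=15
7. q=(26,22) nearest=6 d=11 new=(18,20) → add node 7 parent=6 cost=18
8. q=(18,21) nearest=7 d=1 new=(18,21) → add node 8 parent=7 cost=19
9. q=(0,8) nearest=1 d=3 new=(0,8) → add node 9 parent=1 cost=6
10. q=(16,9) nearest=5 d=5 new=(15,11) → add node 10 parent=5 cost=15
11. q=(17,16) nearest=6 d=2 new=(17,16) → add node 11 parent=6 cost=17
12. q=(6,25) nearest=6 d=9 new=(12,20) → add node 12 parent=6 cost=18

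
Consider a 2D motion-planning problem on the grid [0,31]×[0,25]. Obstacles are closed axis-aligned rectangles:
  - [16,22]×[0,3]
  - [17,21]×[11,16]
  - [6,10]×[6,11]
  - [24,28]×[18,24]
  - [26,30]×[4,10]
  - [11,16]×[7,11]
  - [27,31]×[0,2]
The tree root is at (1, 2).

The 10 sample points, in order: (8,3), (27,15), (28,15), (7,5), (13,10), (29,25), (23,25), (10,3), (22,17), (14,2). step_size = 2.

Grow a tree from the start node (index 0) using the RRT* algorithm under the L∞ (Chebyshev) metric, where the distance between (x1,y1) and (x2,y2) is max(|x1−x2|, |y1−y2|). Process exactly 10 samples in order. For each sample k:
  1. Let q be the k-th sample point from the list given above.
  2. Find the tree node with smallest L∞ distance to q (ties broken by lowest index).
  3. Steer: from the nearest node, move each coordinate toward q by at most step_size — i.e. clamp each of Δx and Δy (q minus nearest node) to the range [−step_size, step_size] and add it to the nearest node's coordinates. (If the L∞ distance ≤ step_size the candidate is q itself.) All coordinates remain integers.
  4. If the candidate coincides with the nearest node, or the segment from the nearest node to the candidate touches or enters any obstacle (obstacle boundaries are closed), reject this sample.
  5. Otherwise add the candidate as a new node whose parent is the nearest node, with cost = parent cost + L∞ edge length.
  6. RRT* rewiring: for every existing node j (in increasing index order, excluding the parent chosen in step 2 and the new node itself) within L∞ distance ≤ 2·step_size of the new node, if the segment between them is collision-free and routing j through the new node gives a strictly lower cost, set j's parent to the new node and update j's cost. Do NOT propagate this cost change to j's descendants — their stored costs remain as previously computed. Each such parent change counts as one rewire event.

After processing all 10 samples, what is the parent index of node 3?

1. q=(8,3) nearest=0 d=7 new=(3,3) → add node 1 parent=0 cost=2
2. q=(27,15) nearest=1 d=24 new=(5,5) → add node 2 parent=1 cost=4
3. q=(28,15) nearest=2 d=23 new=(7,7) → blocked by [6,10]×[6,11], reject
4. q=(7,5) nearest=2 d=2 new=(7,5) → add node 3 parent=2 cost=6
5. q=(13,10) nearest=3 d=6 new=(9,7) → blocked by [6,10]×[6,11], reject
6. q=(29,25) nearest=3 d=22 new=(9,7) → blocked by [6,10]×[6,11], reject
7. q=(23,25) nearest=2 d=20 new=(7,7) → blocked by [6,10]×[6,11], reject
8. q=(10,3) nearest=3 d=3 new=(9,3) → add node 4 parent=3 cost=8
9. q=(22,17) nearest=4 d=14 new=(11,5) → add node 5 parent=4 cost=10
10. q=(14,2) nearest=5 d=3 new=(13,3) → add node 6 parent=5 cost=12

Parent of node 3: 2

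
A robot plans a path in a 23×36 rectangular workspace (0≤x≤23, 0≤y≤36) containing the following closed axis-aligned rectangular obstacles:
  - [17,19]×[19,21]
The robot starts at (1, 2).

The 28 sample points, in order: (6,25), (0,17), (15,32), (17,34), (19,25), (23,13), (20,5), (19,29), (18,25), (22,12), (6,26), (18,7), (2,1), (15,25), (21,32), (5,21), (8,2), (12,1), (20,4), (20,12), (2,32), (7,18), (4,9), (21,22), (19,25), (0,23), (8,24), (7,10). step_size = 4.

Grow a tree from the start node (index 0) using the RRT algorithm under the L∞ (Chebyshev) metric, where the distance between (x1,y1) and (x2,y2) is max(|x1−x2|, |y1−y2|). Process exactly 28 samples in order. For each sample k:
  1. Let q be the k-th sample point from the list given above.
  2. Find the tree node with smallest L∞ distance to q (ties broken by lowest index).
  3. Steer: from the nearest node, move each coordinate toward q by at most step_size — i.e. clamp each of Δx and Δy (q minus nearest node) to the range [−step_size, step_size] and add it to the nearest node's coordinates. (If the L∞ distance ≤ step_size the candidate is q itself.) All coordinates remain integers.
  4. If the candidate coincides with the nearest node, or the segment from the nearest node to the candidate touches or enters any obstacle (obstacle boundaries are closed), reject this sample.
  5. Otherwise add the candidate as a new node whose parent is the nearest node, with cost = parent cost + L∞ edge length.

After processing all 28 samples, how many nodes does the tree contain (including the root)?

1. q=(6,25) nearest=0 d=23 new=(5,6) → add node 1 parent=0 cost=4
2. q=(0,17) nearest=1 d=11 new=(1,10) → add node 2 parent=1 cost=8
3. q=(15,32) nearest=2 d=22 new=(5,14) → add node 3 parent=2 cost=12
4. q=(17,34) nearest=3 d=20 new=(9,18) → add node 4 parent=3 cost=16
5. q=(19,25) nearest=4 d=10 new=(13,22) → add node 5 parent=4 cost=20
6. q=(23,13) nearest=5 d=10 new=(17,18) → add node 6 parent=5 cost=24
7. q=(20,5) nearest=4 d=13 new=(13,14) → add node 7 parent=4 cost=20
8. q=(19,29) nearest=5 d=7 new=(17,26) → add node 8 parent=5 cost=24
9. q=(18,25) nearest=8 d=1 new=(18,25) → add node 9 parent=8 cost=25
10. q=(22,12) nearest=6 d=6 new=(21,14) → add node 10 parent=6 cost=28
11. q=(6,26) nearest=5 d=7 new=(9,26) → add node 11 parent=5 cost=24
12. q=(18,7) nearest=7 d=7 new=(17,10) → add node 12 parent=7 cost=24
13. q=(2,1) nearest=0 d=1 new=(2,1) → add node 13 parent=0 cost=1
14. q=(15,25) nearest=8 d=2 new=(15,25) → add node 14 parent=8 cost=26
15. q=(21,32) nearest=8 d=6 new=(21,30) → add node 15 parent=8 cost=28
16. q=(5,21) nearest=4 d=4 new=(5,21) → add node 16 parent=4 cost=20
17. q=(8,2) nearest=1 d=4 new=(8,2) → add node 17 parent=1 cost=8
18. q=(12,1) nearest=17 d=4 new=(12,1) → add node 18 parent=17 cost=12
19. q=(20,4) nearest=12 d=6 new=(20,6) → add node 19 parent=12 cost=28
20. q=(20,12) nearest=10 d=2 new=(20,12) → add node 20 parent=10 cost=30
21. q=(2,32) nearest=11 d=7 new=(5,30) → add node 21 parent=11 cost=28
22. q=(7,18) nearest=4 d=2 new=(7,18) → add node 22 parent=4 cost=18
23. q=(4,9) nearest=1 d=3 new=(4,9) → add node 23 parent=1 cost=7
24. q=(21,22) nearest=9 d=3 new=(21,22) → add node 24 parent=9 cost=28
25. q=(19,25) nearest=9 d=1 new=(19,25) → add node 25 parent=9 cost=26
26. q=(0,23) nearest=16 d=5 new=(1,23) → add node 26 parent=16 cost=24
27. q=(8,24) nearest=11 d=2 new=(8,24) → add node 27 parent=11 cost=26
28. q=(7,10) nearest=23 d=3 new=(7,10) → add node 28 parent=23 cost=10

Node count: 29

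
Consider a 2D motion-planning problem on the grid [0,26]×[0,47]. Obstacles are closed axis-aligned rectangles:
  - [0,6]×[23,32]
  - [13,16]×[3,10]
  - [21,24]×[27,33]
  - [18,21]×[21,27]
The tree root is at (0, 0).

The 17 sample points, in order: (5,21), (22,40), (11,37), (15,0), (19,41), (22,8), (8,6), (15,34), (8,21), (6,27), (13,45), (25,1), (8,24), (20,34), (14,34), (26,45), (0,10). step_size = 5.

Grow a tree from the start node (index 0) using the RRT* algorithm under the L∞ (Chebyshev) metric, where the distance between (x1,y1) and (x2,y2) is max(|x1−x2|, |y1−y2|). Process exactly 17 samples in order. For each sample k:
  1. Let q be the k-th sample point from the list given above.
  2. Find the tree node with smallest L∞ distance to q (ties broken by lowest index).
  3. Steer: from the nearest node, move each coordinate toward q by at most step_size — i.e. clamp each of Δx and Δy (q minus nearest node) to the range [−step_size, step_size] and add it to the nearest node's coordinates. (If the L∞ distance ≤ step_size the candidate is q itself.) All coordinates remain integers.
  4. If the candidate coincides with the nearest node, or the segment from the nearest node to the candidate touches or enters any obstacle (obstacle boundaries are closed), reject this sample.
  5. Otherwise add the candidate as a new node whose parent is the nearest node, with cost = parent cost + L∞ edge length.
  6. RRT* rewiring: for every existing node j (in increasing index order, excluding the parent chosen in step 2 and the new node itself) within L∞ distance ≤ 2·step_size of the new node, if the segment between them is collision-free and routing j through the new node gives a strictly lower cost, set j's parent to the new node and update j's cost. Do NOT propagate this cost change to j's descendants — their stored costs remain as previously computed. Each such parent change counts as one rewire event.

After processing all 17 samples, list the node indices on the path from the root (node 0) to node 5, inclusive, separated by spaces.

Path: 0 1 2 3 5

1. q=(5,21) nearest=0 d=21 new=(5,5) → add node 1 parent=0 cost=5
2. q=(22,40) nearest=1 d=35 new=(10,10) → add node 2 parent=1 cost=10
3. q=(11,37) nearest=2 d=27 new=(11,15) → add node 3 parent=2 cost=15
4. q=(15,0) nearest=1 d=10 new=(10,0) → add node 4 parent=1 cost=10
5. q=(19,41) nearest=3 d=26 new=(16,20) → add node 5 parent=3 cost=20
6. q=(22,8) nearest=3 d=11 new=(16,10) → blocked by [13,16]×[3,10], reject
7. q=(8,6) nearest=1 d=3 new=(8,6) → add node 6 parent=1 cost=8
8. q=(15,34) nearest=5 d=14 new=(15,25) → add node 7 parent=5 cost=25
9. q=(8,21) nearest=3 d=6 new=(8,20) → add node 8 parent=3 cost=20
10. q=(6,27) nearest=8 d=7 new=(6,25) → blocked by [0,6]×[23,32], reject
11. q=(13,45) nearest=7 d=20 new=(13,30) → add node 9 parent=7 cost=30
12. q=(25,1) nearest=3 d=14 new=(16,10) → blocked by [13,16]×[3,10], reject
13. q=(8,24) nearest=8 d=4 new=(8,24) → add node 10 parent=8 cost=24
14. q=(20,34) nearest=9 d=7 new=(18,34) → add node 11 parent=9 cost=35
15. q=(14,34) nearest=9 d=4 new=(14,34) → add node 12 parent=9 cost=34
16. q=(26,45) nearest=11 d=11 new=(23,39) → add node 13 parent=11 cost=40
17. q=(0,10) nearest=1 d=5 new=(0,10) → add node 14 parent=1 cost=10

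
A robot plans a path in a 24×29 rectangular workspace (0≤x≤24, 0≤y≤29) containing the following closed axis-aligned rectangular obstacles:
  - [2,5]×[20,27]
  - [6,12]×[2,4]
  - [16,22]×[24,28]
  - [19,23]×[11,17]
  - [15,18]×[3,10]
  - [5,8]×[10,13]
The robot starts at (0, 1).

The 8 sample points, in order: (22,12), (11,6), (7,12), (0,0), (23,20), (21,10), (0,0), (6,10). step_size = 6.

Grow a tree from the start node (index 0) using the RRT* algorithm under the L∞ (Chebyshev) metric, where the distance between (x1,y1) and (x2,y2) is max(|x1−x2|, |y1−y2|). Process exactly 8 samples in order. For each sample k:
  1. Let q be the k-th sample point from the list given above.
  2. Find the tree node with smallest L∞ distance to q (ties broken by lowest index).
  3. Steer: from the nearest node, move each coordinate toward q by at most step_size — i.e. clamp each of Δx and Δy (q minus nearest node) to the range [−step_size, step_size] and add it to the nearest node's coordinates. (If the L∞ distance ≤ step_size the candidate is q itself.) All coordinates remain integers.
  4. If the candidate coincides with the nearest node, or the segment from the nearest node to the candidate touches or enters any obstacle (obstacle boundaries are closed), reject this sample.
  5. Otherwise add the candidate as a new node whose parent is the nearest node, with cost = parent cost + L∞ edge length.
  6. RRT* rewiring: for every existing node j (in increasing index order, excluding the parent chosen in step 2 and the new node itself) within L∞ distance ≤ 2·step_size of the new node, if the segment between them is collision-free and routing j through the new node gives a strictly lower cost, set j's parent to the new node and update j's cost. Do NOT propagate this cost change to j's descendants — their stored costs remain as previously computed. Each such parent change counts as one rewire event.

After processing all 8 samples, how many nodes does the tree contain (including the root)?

Node count: 4

1. q=(22,12) nearest=0 d=22 new=(6,7) → add node 1 parent=0 cost=6
2. q=(11,6) nearest=1 d=5 new=(11,6) → add node 2 parent=1 cost=11
3. q=(7,12) nearest=1 d=5 new=(7,12) → blocked by [5,8]×[10,13], reject
4. q=(0,0) nearest=0 d=1 new=(0,0) → add node 3 parent=0 cost=1
5. q=(23,20) nearest=2 d=14 new=(17,12) → blocked by [15,18]×[3,10], reject
6. q=(21,10) nearest=2 d=10 new=(17,10) → blocked by [15,18]×[3,10], reject
7. q=(0,0) nearest=3 d=0 → coincident, reject
8. q=(6,10) nearest=1 d=3 new=(6,10) → blocked by [5,8]×[10,13], reject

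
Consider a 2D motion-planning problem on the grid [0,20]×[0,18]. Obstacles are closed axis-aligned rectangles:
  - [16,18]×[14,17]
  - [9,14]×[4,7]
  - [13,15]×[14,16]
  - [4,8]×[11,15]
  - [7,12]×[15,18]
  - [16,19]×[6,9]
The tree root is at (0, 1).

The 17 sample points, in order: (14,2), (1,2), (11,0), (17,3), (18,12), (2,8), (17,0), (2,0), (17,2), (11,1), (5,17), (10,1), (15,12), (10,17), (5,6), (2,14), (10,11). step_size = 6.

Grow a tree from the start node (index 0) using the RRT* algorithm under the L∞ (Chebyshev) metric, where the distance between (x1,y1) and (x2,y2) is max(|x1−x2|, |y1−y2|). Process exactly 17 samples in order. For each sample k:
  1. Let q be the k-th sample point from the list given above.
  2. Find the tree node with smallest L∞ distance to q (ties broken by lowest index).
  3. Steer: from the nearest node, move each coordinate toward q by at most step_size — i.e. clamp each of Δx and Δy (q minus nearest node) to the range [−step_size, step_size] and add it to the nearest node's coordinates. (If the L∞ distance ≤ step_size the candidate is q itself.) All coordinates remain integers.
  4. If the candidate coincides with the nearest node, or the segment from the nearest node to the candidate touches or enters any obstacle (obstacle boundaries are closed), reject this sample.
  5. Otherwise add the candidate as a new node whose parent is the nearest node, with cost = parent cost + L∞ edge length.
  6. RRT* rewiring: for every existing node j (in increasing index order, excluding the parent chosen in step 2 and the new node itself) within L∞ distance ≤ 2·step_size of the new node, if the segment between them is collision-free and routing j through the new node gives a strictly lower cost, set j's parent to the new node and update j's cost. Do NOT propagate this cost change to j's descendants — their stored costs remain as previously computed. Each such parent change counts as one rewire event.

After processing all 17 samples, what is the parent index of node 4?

1. q=(14,2) nearest=0 d=14 new=(6,2) → add node 1 parent=0 cost=6
2. q=(1,2) nearest=0 d=1 new=(1,2) → add node 2 parent=0 cost=1
3. q=(11,0) nearest=1 d=5 new=(11,0) → add node 3 parent=1 cost=11
4. q=(17,3) nearest=3 d=6 new=(17,3) → add node 4 parent=3 cost=17
5. q=(18,12) nearest=4 d=9 new=(18,9) → blocked by [16,19]×[6,9], reject
6. q=(2,8) nearest=1 d=6 new=(2,8) → add node 5 parent=1 cost=12
7. q=(17,0) nearest=4 d=3 new=(17,0) → add node 6 parent=4 cost=20
8. q=(2,0) nearest=0 d=2 new=(2,0) → add node 7 parent=0 cost=2; rewire 5→7 (10<12)
9. q=(17,2) nearest=4 d=1 new=(17,2) → add node 8 parent=4 cost=18
10. q=(11,1) nearest=3 d=1 new=(11,1) → add node 9 parent=3 cost=12; rewire 6→9 (18<20)
11. q=(5,17) nearest=5 d=9 new=(5,14) → blocked by [4,8]×[11,15], reject
12. q=(10,1) nearest=3 d=1 new=(10,1) → add node 10 parent=3 cost=12
13. q=(15,12) nearest=4 d=9 new=(15,9) → blocked by [16,19]×[6,9], reject
14. q=(10,17) nearest=5 d=9 new=(8,14) → blocked by [4,8]×[11,15], reject
15. q=(5,6) nearest=5 d=3 new=(5,6) → add node 11 parent=5 cost=13
16. q=(2,14) nearest=5 d=6 new=(2,14) → add node 12 parent=5 cost=16
17. q=(10,11) nearest=11 d=5 new=(10,11) → add node 13 parent=11 cost=18

Parent of node 4: 3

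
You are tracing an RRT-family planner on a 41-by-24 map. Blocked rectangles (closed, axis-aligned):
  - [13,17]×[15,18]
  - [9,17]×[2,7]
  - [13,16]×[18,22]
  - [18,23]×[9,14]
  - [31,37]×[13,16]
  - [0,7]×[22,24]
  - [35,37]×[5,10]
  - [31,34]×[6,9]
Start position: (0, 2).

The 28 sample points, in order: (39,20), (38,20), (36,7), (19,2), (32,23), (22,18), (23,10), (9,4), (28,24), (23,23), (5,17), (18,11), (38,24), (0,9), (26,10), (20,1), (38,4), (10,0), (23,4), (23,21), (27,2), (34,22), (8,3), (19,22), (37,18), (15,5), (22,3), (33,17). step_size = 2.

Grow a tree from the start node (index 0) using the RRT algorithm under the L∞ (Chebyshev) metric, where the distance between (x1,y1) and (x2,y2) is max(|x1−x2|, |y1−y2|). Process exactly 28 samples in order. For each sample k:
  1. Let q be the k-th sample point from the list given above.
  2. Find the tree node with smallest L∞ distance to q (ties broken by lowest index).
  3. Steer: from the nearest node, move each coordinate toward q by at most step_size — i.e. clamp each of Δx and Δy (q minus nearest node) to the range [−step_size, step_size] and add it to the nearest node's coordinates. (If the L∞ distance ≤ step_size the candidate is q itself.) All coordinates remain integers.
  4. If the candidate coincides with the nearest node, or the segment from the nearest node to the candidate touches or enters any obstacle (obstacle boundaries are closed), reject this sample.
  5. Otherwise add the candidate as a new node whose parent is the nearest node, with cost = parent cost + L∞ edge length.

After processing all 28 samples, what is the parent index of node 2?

Parent of node 2: 1

1. q=(39,20) nearest=0 d=39 new=(2,4) → add node 1 parent=0 cost=2
2. q=(38,20) nearest=1 d=36 new=(4,6) → add node 2 parent=1 cost=4
3. q=(36,7) nearest=2 d=32 new=(6,7) → add node 3 parent=2 cost=6
4. q=(19,2) nearest=3 d=13 new=(8,5) → add node 4 parent=3 cost=8
5. q=(32,23) nearest=4 d=24 new=(10,7) → blocked by [9,17]×[2,7], reject
6. q=(22,18) nearest=4 d=14 new=(10,7) → blocked by [9,17]×[2,7], reject
7. q=(23,10) nearest=4 d=15 new=(10,7) → blocked by [9,17]×[2,7], reject
8. q=(9,4) nearest=4 d=1 new=(9,4) → blocked by [9,17]×[2,7], reject
9. q=(28,24) nearest=4 d=20 new=(10,7) → blocked by [9,17]×[2,7], reject
10. q=(23,23) nearest=3 d=17 new=(8,9) → add node 5 parent=3 cost=8
11. q=(5,17) nearest=5 d=8 new=(6,11) → add node 6 parent=5 cost=10
12. q=(18,11) nearest=4 d=10 new=(10,7) → blocked by [9,17]×[2,7], reject
13. q=(38,24) nearest=4 d=30 new=(10,7) → blocked by [9,17]×[2,7], reject
14. q=(0,9) nearest=2 d=4 new=(2,8) → add node 7 parent=2 cost=6
15. q=(26,10) nearest=4 d=18 new=(10,7) → blocked by [9,17]×[2,7], reject
16. q=(20,1) nearest=4 d=12 new=(10,3) → blocked by [9,17]×[2,7], reject
17. q=(38,4) nearest=4 d=30 new=(10,4) → blocked by [9,17]×[2,7], reject
18. q=(10,0) nearest=4 d=5 new=(10,3) → blocked by [9,17]×[2,7], reject
19. q=(23,4) nearest=4 d=15 new=(10,4) → blocked by [9,17]×[2,7], reject
20. q=(23,21) nearest=5 d=15 new=(10,11) → add node 8 parent=5 cost=10
21. q=(27,2) nearest=8 d=17 new=(12,9) → add node 9 parent=8 cost=12
22. q=(34,22) nearest=9 d=22 new=(14,11) → add node 10 parent=9 cost=14
23. q=(8,3) nearest=4 d=2 new=(8,3) → add node 11 parent=4 cost=10
24. q=(19,22) nearest=8 d=11 new=(12,13) → add node 12 parent=8 cost=12
25. q=(37,18) nearest=10 d=23 new=(16,13) → add node 13 parent=10 cost=16
26. q=(15,5) nearest=9 d=4 new=(14,7) → blocked by [9,17]×[2,7], reject
27. q=(22,3) nearest=10 d=8 new=(16,9) → add node 14 parent=10 cost=16
28. q=(33,17) nearest=13 d=17 new=(18,15) → add node 15 parent=13 cost=18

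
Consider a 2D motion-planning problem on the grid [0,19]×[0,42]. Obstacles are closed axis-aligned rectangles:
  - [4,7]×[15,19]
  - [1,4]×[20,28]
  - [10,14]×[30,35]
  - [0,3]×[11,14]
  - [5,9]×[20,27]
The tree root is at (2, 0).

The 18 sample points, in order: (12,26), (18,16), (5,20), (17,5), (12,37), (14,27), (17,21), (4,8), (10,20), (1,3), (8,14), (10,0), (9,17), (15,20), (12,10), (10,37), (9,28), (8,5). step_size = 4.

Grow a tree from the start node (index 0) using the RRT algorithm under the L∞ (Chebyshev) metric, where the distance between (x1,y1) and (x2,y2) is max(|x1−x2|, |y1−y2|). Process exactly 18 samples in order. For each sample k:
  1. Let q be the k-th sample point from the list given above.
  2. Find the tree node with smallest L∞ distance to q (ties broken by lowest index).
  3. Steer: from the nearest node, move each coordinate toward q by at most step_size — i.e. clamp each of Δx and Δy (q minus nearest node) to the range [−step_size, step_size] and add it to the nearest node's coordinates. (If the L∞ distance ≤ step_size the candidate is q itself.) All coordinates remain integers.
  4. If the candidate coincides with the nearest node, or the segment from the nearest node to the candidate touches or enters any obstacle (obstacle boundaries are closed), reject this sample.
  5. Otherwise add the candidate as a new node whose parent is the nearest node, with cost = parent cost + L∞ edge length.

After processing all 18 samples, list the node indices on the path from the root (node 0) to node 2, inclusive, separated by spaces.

Path: 0 1 2

1. q=(12,26) nearest=0 d=26 new=(6,4) → add node 1 parent=0 cost=4
2. q=(18,16) nearest=1 d=12 new=(10,8) → add node 2 parent=1 cost=8
3. q=(5,20) nearest=2 d=12 new=(6,12) → add node 3 parent=2 cost=12
4. q=(17,5) nearest=2 d=7 new=(14,5) → add node 4 parent=2 cost=12
5. q=(12,37) nearest=3 d=25 new=(10,16) → add node 5 parent=3 cost=16
6. q=(14,27) nearest=5 d=11 new=(14,20) → add node 6 parent=5 cost=20
7. q=(17,21) nearest=6 d=3 new=(17,21) → add node 7 parent=6 cost=23
8. q=(4,8) nearest=1 d=4 new=(4,8) → add node 8 parent=1 cost=8
9. q=(10,20) nearest=5 d=4 new=(10,20) → add node 9 parent=5 cost=20
10. q=(1,3) nearest=0 d=3 new=(1,3) → add node 10 parent=0 cost=3
11. q=(8,14) nearest=3 d=2 new=(8,14) → add node 11 parent=3 cost=14
12. q=(10,0) nearest=1 d=4 new=(10,0) → add node 12 parent=1 cost=8
13. q=(9,17) nearest=5 d=1 new=(9,17) → add node 13 parent=5 cost=17
14. q=(15,20) nearest=6 d=1 new=(15,20) → add node 14 parent=6 cost=21
15. q=(12,10) nearest=2 d=2 new=(12,10) → add node 15 parent=2 cost=10
16. q=(10,37) nearest=7 d=16 new=(13,25) → add node 16 parent=7 cost=27
17. q=(9,28) nearest=16 d=4 new=(9,28) → add node 17 parent=16 cost=31
18. q=(8,5) nearest=1 d=2 new=(8,5) → add node 18 parent=1 cost=6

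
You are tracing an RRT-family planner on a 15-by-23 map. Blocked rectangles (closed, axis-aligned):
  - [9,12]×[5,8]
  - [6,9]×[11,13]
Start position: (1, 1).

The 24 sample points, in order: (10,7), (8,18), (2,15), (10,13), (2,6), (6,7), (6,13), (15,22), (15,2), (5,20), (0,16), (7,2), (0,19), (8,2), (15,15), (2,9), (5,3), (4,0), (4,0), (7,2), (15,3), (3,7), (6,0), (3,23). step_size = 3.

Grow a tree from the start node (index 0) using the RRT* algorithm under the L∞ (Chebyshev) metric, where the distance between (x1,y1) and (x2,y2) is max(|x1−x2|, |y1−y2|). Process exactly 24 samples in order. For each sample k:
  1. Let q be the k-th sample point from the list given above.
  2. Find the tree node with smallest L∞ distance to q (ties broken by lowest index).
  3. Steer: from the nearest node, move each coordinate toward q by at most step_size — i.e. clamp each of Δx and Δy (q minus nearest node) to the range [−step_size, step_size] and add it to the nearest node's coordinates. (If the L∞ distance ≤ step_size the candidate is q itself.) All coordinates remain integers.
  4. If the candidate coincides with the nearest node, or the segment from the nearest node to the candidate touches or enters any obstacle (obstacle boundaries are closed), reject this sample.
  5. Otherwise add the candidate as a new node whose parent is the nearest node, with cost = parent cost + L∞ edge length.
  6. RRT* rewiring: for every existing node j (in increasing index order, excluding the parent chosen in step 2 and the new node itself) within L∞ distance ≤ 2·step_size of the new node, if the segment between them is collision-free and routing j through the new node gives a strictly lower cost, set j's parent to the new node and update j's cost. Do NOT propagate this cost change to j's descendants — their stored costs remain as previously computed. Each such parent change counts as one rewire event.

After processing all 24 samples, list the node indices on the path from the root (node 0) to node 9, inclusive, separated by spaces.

Path: 0 1 9

1. q=(10,7) nearest=0 d=9 new=(4,4) → add node 1 parent=0 cost=3
2. q=(8,18) nearest=1 d=14 new=(7,7) → add node 2 parent=1 cost=6
3. q=(2,15) nearest=2 d=8 new=(4,10) → add node 3 parent=2 cost=9
4. q=(10,13) nearest=2 d=6 new=(10,10) → add node 4 parent=2 cost=9
5. q=(2,6) nearest=1 d=2 new=(2,6) → add node 5 parent=1 cost=5
6. q=(6,7) nearest=2 d=1 new=(6,7) → add node 6 parent=2 cost=7
7. q=(6,13) nearest=3 d=3 new=(6,13) → blocked by [6,9]×[11,13], reject
8. q=(15,22) nearest=3 d=12 new=(7,13) → blocked by [6,9]×[11,13], reject
9. q=(15,2) nearest=2 d=8 new=(10,4) → blocked by [9,12]×[5,8], reject
10. q=(5,20) nearest=3 d=10 new=(5,13) → add node 7 parent=3 cost=12
11. q=(0,16) nearest=7 d=5 new=(2,16) → add node 8 parent=7 cost=15
12. q=(7,2) nearest=1 d=3 new=(7,2) → add node 9 parent=1 cost=6
13. q=(0,19) nearest=8 d=3 new=(0,19) → add node 10 parent=8 cost=18
14. q=(8,2) nearest=9 d=1 new=(8,2) → add node 11 parent=9 cost=7
15. q=(15,15) nearest=4 d=5 new=(13,13) → add node 12 parent=4 cost=12
16. q=(2,9) nearest=3 d=2 new=(2,9) → add node 13 parent=3 cost=11
17. q=(5,3) nearest=1 d=1 new=(5,3) → add node 14 parent=1 cost=4; rewire 13→14 (10<11)
18. q=(4,0) nearest=0 d=3 new=(4,0) → add node 15 parent=0 cost=3
19. q=(4,0) nearest=15 d=0 → coincident, reject
20. q=(7,2) nearest=9 d=0 → coincident, reject
21. q=(15,3) nearest=4 d=7 new=(13,7) → blocked by [9,12]×[5,8], reject
22. q=(3,7) nearest=5 d=1 new=(3,7) → add node 16 parent=5 cost=6; rewire 13→16 (8<10)
23. q=(6,0) nearest=9 d=2 new=(6,0) → add node 17 parent=9 cost=8
24. q=(3,23) nearest=10 d=4 new=(3,22) → add node 18 parent=10 cost=21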